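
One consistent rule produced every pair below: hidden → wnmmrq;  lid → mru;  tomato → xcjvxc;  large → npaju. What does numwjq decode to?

handle

Two steps: reverse the string, then apply a Caesar shift of +9.
Undoing it on numwjq: shift back: n−9=e, u−9=l, m−9=d, w−9=n, j−9=a, q−9=h → eldnah; then reverse → handle.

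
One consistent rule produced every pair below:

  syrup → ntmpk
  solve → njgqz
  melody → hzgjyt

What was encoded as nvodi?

satin

Compare letters: s→n is +21, y→t is +21, r→m is +21 — a constant shift. Each letter is shifted forward by 21 in the alphabet (a Caesar shift of +21).
Decoding nvodi: n−21=s, v−21=a, o−21=t, d−21=i, i−21=n.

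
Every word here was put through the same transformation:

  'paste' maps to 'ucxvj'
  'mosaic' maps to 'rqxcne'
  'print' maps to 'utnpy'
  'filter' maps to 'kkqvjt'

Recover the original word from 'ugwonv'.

permit

Shifts by position in paste: pos 0: p→u (+5), pos 1: a→c (+2), pos 2: s→x (+5), pos 3: t→v (+2) — repeating every 2. The shifts repeat in a cycle of length 2: positions 0,1,… shift by +5, +2, then the pattern repeats.
Undoing it on ugwonv: u−5=p, g−2=e, w−5=r, o−2=m, n−5=i, v−2=t.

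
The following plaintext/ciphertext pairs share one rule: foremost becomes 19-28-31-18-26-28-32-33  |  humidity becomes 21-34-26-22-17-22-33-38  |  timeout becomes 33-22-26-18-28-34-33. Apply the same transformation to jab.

23-14-15

Letters become their 1-based position plus 13 (so a→14, b→15, …).
For jab: j=10→23, a=1→14, b=2→15.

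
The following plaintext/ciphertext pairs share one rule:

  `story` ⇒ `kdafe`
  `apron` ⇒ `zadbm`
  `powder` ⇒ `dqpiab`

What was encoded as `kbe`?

spy

The output letters match the input read backwards, each shifted +12: story reversed is yrots. Read the word backwards and shift each letter +12.
Decoding kbe: shift back: k−12=y, b−12=p, e−12=s → yps; then reverse → spy.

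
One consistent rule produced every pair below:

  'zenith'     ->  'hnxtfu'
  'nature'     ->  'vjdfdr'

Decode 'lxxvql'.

donkey

Letter i (0-indexed) is shifted by i+8, so successive shifts are 8, 9, 10, ….
Reversing it on lxxvql: l−8=d, x−9=o, x−10=n, v−11=k, q−12=e, l−13=y.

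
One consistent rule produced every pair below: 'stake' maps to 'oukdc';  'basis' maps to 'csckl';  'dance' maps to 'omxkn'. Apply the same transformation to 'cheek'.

The output letters match the input read backwards, each shifted +10: stake reversed is ekats. Read the word backwards and shift each letter +10.
For cheek: reverse → keehc; then shift: k+10=u, e+10=o, e+10=o, h+10=r, c+10=m.

uoorm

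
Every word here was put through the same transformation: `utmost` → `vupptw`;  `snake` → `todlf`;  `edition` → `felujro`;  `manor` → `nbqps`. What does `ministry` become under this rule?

njqjtwsz

A repeating key of period 3 is used — shifts +1, +1, +3 over and over.
On ministry: m+1=n, i+1=j, n+3=q, i+1=j, s+1=t, t+3=w, r+1=s, y+1=z.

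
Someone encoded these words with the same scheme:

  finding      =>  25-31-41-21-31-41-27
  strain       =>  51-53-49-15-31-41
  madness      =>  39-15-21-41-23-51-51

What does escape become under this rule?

With a=1..z=26, the number is 2·pos + 13.
For escape: e=5→23, s=19→51, c=3→19, a=1→15, p=16→45, e=5→23.

23-51-19-15-45-23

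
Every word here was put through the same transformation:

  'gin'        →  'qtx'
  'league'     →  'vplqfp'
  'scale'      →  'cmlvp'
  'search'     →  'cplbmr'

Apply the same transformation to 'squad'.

The shift depends on letter class: consonant g→q is +10, but vowel i→t is +11. Vowels shift forward by 11 and consonants shift forward by 10.
Applying it to squad: s(cons)+10=c, q(cons)+10=a, u(vowel)+11=f, a(vowel)+11=l, d(cons)+10=n.

cafln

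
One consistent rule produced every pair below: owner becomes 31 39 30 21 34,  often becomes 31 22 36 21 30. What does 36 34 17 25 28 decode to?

Letters become their 1-based position plus 16 (so a→17, b→18, …).
Decoding 36 34 17 25 28: 36→(36−16)÷1=20=t, 34→(34−16)÷1=18=r, 17→(17−16)÷1=1=a, 25→(25−16)÷1=9=i, 28→(28−16)÷1=12=l.

trail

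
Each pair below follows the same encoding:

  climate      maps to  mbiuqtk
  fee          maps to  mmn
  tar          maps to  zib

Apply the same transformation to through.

Two steps: reverse the string, then apply a Caesar shift of +8.
On through: reverse → hguorht; then shift: h+8=p, g+8=o, u+8=c, o+8=w, r+8=z, h+8=p, t+8=b.

pocwzpb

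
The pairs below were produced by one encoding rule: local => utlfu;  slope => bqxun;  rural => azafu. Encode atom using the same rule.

jyxr

Shifts by position in local: pos 0: l→u (+9), pos 1: o→t (+5), pos 2: c→l (+9), pos 3: a→f (+5) — repeating every 2. The shifts repeat in a cycle of length 2: positions 0,1,… shift by +9, +5, then the pattern repeats.
Applying it to atom: a+9=j, t+5=y, o+9=x, m+5=r.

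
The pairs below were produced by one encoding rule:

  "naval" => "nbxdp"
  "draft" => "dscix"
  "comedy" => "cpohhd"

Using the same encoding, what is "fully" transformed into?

fvnoc

In naval: n→n is +0, a→b is +1, v→x is +2, a→d is +3 — the shift increases by 1 each position. The shift increases by 1 at each position, starting from +0: 0, 1, 2, ….
For fully: f+0=f, u+1=v, l+2=n, l+3=o, y+4=c.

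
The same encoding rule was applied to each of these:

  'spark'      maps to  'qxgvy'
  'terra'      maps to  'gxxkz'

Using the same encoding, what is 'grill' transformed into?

The output letters match the input read backwards, each shifted +6: spark reversed is kraps. Read the word backwards and shift each letter +6.
Applying it to grill: reverse → llirg; then shift: l+6=r, l+6=r, i+6=o, r+6=x, g+6=m.

rroxm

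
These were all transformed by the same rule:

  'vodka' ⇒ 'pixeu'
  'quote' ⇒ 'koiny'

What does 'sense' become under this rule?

Compare letters: v→p is +20, o→i is +20, d→x is +20 — a constant shift. This is a Caesar cipher with shift 20.
For sense: s+20=m, e+20=y, n+20=h, s+20=m, e+20=y.

myhmy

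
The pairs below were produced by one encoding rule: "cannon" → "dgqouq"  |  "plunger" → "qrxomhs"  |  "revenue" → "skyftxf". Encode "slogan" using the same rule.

The shifts repeat in a cycle of length 3: positions 0,1,… shift by +1, +6, +3, then the pattern repeats.
On slogan: s+1=t, l+6=r, o+3=r, g+1=h, a+6=g, n+3=q.

trrhgq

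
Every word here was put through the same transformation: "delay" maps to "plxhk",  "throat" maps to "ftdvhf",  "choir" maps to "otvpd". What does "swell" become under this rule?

The shift depends on letter class: consonant d→p is +12, but vowel e→l is +7. Vowels shift forward by 7 and consonants shift forward by 12.
On swell: s(cons)+12=e, w(cons)+12=i, e(vowel)+7=l, l(cons)+12=x, l(cons)+12=x.

eilxx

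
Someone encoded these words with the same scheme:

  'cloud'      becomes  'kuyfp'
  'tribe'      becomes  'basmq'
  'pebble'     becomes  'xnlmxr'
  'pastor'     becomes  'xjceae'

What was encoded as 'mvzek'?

empty

In cloud: c→k is +8, l→u is +9, o→y is +10, u→f is +11 — the shift increases by 1 each position. Each letter shifts forward by (position + 8), i.e. 8, 9, 10, … — the shift grows by one for each successive letter.
Undoing it on mvzek: m−8=e, v−9=m, z−10=p, e−11=t, k−12=y.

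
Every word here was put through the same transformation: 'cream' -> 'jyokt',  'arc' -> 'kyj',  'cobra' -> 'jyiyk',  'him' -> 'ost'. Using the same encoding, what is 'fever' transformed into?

mocoy

The shift depends on letter class: consonant c→j is +7, but vowel e→o is +10. Vowels shift forward by 10 and consonants shift forward by 7.
For fever: f(cons)+7=m, e(vowel)+10=o, v(cons)+7=c, e(vowel)+10=o, r(cons)+7=y.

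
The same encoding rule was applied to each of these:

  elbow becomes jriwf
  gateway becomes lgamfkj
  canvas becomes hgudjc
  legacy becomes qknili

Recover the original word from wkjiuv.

In elbow: e→j is +5, l→r is +6, b→i is +7, o→w is +8 — the shift increases by 1 each position. The shift increases by 1 at each position, starting from +5: 5, 6, 7, ….
Reversing it on wkjiuv: w−5=r, k−6=e, j−7=c, i−8=a, u−9=l, v−10=l.

recall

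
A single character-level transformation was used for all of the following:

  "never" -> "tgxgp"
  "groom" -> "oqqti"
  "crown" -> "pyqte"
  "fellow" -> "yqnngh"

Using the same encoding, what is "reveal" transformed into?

Two steps: reverse the string, then apply a Caesar shift of +2.
On reveal: reverse → laever; then shift: l+2=n, a+2=c, e+2=g, v+2=x, e+2=g, r+2=t.

ncgxgt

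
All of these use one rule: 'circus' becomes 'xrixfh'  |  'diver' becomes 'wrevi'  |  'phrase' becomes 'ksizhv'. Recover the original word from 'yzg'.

bat

Each pair mirrors across the alphabet (c↔x, i↔r, r↔i): positions sum to 25. This is the alphabet-reversal cipher (Atbash): a becomes z, b becomes y, etc.
Undoing it on yzg: y↔b, z↔a, g↔t.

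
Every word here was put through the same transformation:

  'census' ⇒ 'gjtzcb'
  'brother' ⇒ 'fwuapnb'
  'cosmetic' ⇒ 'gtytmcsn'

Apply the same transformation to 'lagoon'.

In census: c→g is +4, e→j is +5, n→t is +6, s→z is +7 — the shift increases by 1 each position. Each letter shifts forward by (position + 4), i.e. 4, 5, 6, … — the shift grows by one for each successive letter.
For lagoon: l+4=p, a+5=f, g+6=m, o+7=v, o+8=w, n+9=w.

pfmvww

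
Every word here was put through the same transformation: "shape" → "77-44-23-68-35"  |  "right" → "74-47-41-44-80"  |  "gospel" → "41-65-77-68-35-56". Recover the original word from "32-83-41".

dug

s(#19)→77 and h(#8)→44: differences scale by 3, so n = 3·pos + 20. With a=1..z=26, the number is 3·pos + 20.
Undoing it on 32-83-41: 32→(32−20)÷3=4=d, 83→(83−20)÷3=21=u, 41→(41−20)÷3=7=g.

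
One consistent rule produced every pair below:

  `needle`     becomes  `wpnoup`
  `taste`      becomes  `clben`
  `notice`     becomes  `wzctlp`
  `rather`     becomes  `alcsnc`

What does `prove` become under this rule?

Shifts by position in needle: pos 0: n→w (+9), pos 1: e→p (+11), pos 2: e→n (+9), pos 3: d→o (+11) — repeating every 2. The shifts repeat in a cycle of length 2: positions 0,1,… shift by +9, +11, then the pattern repeats.
For prove: p+9=y, r+11=c, o+9=x, v+11=g, e+9=n.

ycxgn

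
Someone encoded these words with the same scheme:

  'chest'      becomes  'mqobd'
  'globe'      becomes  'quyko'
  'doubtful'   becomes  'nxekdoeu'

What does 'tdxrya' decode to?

junior

Shifts by position in chest: pos 0: c→m (+10), pos 1: h→q (+9), pos 2: e→o (+10), pos 3: s→b (+9) — repeating every 2. A repeating key of period 2 is used — shifts +10, +9 over and over.
Undoing it on tdxrya: t−10=j, d−9=u, x−10=n, r−9=i, y−10=o, a−9=r.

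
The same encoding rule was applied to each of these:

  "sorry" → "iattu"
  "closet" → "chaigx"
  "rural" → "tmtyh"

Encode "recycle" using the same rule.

s(18)→i(8) and o(14)→a(0) fit y≡15x+24 (mod 26); the inverse of 15 mod 26 is 7. This is an affine cipher: with a=0,…,z=25, each position x becomes (15x+24) mod 26.
On recycle: r(17)→15·17+24≡19=t; e(4)→15·4+24≡6=g; c(2)→15·2+24≡2=c; y(24)→15·24+24≡20=u; c(2)→15·2+24≡2=c; l(11)→15·11+24≡7=h; e(4)→15·4+24≡6=g (all mod 26).

tgcuchg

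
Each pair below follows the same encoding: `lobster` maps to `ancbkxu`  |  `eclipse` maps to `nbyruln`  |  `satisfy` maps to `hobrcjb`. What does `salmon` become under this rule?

wxvujb

The output letters match the input read backwards, each shifted +9: lobster reversed is retsbol. Two steps: reverse the string, then apply a Caesar shift of +9.
On salmon: reverse → nomlas; then shift: n+9=w, o+9=x, m+9=v, l+9=u, a+9=j, s+9=b.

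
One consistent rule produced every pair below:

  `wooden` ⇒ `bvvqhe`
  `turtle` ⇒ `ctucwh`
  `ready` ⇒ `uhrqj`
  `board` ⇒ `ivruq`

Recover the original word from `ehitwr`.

w(22)→b(1) and o(14)→v(21) fit y≡17x+17 (mod 26); the inverse of 17 mod 26 is 23. Each letter's alphabet position (a=0..z=25) is mapped through 17·x+17 mod 26 — an affine cipher.
Reversing it on ehitwr: e(4)→23·(4−17)≡13=n; h(7)→23·(7−17)≡4=e; i(8)→23·(8−17)≡1=b; t(19)→23·(19−17)≡20=u; w(22)→23·(22−17)≡11=l; r(17)→23·(17−17)≡0=a (all mod 26).

nebula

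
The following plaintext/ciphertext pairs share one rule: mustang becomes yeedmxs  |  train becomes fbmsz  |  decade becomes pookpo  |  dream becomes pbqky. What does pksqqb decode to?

Shifts by position in mustang: pos 0: m→y (+12), pos 1: u→e (+10), pos 2: s→e (+12), pos 3: t→d (+10) — repeating every 2. It's a Vigenère-style cipher with numeric key [12,10]: position i shifts by key[i mod 2].
Reversing it on pksqqb: p−12=d, k−10=a, s−12=g, q−10=g, q−12=e, b−10=r.

dagger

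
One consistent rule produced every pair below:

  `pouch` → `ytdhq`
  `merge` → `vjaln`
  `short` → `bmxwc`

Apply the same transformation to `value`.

Shifts by position in pouch: pos 0: p→y (+9), pos 1: o→t (+5), pos 2: u→d (+9), pos 3: c→h (+5) — repeating every 2. The shifts repeat in a cycle of length 2: positions 0,1,… shift by +9, +5, then the pattern repeats.
Applying it to value: v+9=e, a+5=f, l+9=u, u+5=z, e+9=n.

efuzn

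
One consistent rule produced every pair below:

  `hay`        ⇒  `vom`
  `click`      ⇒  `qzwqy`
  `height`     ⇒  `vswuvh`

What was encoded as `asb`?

Compare letters: h→v is +14, a→o is +14, y→m is +14 — a constant shift. It's a constant shift of +14 (ROT14).
Decoding asb: a−14=m, s−14=e, b−14=n.

men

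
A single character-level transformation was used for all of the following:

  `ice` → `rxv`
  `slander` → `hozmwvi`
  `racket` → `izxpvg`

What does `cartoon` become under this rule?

Each pair mirrors across the alphabet (i↔r, c↔x, e↔v): positions sum to 25. This is the alphabet-reversal cipher (Atbash): a becomes z, b becomes y, etc.
On cartoon: c↔x, a↔z, r↔i, t↔g, o↔l, o↔l, n↔m.

xzigllm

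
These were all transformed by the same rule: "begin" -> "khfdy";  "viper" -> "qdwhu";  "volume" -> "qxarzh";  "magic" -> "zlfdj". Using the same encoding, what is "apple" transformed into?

lwwah

b(1)→k(10) and e(4)→h(7) fit y≡25x+11 (mod 26); the inverse of 25 mod 26 is 25. This is an affine cipher: with a=0,…,z=25, each position x becomes (25x+11) mod 26.
On apple: a(0)→25·0+11≡11=l; p(15)→25·15+11≡22=w; p(15)→25·15+11≡22=w; l(11)→25·11+11≡0=a; e(4)→25·4+11≡7=h (all mod 26).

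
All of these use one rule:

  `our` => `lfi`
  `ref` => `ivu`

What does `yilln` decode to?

Letters are reflected about the middle of the alphabet (position → 25−position): Atbash.
Decoding yilln: y↔b, i↔r, l↔o, l↔o, n↔m.

broom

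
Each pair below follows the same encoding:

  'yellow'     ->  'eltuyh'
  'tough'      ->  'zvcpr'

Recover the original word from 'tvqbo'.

noise

Letter i (0-indexed) is shifted by i+6, so successive shifts are 6, 7, 8, ….
Undoing it on tvqbo: t−6=n, v−7=o, q−8=i, b−9=s, o−10=e.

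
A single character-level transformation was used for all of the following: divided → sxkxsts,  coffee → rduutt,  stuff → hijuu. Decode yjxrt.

Compare letters: d→s is +15, i→x is +15, v→k is +15 — a constant shift. This is a Caesar cipher with shift 15.
Undoing it on yjxrt: y−15=j, j−15=u, x−15=i, r−15=c, t−15=e.

juice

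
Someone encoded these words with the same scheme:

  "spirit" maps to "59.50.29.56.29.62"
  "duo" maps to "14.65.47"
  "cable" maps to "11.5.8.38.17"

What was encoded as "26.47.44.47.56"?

honor

s(#19)→59 and p(#16)→50: differences scale by 3, so n = 3·pos + 2. Each letter becomes 3×(its alphabet position, a=1..z=26) + 2.
Decoding 26.47.44.47.56: 26→(26−2)÷3=8=h, 47→(47−2)÷3=15=o, 44→(44−2)÷3=14=n, 47→(47−2)÷3=15=o, 56→(56−2)÷3=18=r.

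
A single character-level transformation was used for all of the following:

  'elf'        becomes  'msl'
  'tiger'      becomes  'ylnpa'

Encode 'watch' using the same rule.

ojahd

Two steps: reverse the string, then apply a Caesar shift of +7.
On watch: reverse → hctaw; then shift: h+7=o, c+7=j, t+7=a, a+7=h, w+7=d.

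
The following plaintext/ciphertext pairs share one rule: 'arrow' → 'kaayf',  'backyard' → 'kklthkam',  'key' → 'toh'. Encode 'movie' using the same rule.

vyeso

The shift depends on letter class: consonant r→a is +9, but vowel a→k is +10. Two shifts are in play — +10 for a/e/i/o/u, +9 for every other letter.
Applying it to movie: m(cons)+9=v, o(vowel)+10=y, v(cons)+9=e, i(vowel)+10=s, e(vowel)+10=o.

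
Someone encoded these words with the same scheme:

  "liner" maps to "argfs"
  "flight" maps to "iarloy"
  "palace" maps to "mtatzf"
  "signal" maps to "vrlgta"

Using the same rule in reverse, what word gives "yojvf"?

l(11)→a(0) and i(8)→r(17) fit y≡3x+19 (mod 26); the inverse of 3 mod 26 is 9. Each letter's alphabet position (a=0..z=25) is mapped through 3·x+19 mod 26 — an affine cipher.
Decoding yojvf: y(24)→9·(24−19)≡19=t; o(14)→9·(14−19)≡7=h; j(9)→9·(9−19)≡14=o; v(21)→9·(21−19)≡18=s; f(5)→9·(5−19)≡4=e (all mod 26).

those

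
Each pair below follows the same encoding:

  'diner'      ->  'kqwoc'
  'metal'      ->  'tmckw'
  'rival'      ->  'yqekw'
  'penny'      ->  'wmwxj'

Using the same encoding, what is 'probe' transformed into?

wzxlp

Letter i (0-indexed) is shifted by i+7, so successive shifts are 7, 8, 9, ….
On probe: p+7=w, r+8=z, o+9=x, b+10=l, e+11=p.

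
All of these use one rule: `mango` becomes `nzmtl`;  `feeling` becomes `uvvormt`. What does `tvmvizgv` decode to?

Each pair mirrors across the alphabet (m↔n, a↔z, n↔m): positions sum to 25. Letters are reflected about the middle of the alphabet (position → 25−position): Atbash.
Reversing it on tvmvizgv: t↔g, v↔e, m↔n, v↔e, i↔r, z↔a, g↔t, v↔e.

generate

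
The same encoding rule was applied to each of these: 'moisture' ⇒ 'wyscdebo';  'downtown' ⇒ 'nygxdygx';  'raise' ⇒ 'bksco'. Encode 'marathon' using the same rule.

wkbkdryx

Compare letters: m→w is +10, o→y is +10, i→s is +10 — a constant shift. Each letter is shifted forward by 10 in the alphabet (a Caesar shift of +10).
For marathon: m+10=w, a+10=k, r+10=b, a+10=k, t+10=d, h+10=r, o+10=y, n+10=x.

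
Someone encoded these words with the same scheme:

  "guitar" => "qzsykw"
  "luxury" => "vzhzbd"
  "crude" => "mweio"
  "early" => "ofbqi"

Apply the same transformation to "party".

Shifts by position in guitar: pos 0: g→q (+10), pos 1: u→z (+5), pos 2: i→s (+10), pos 3: t→y (+5) — repeating every 2. It's a Vigenère-style cipher with numeric key [10,5]: position i shifts by key[i mod 2].
For party: p+10=z, a+5=f, r+10=b, t+5=y, y+10=i.

zfbyi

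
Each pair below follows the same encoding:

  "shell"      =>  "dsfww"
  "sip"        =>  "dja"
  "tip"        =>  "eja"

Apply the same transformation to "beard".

The shift depends on letter class: consonant s→d is +11, but vowel e→f is +1. The rule splits by letter class: vowels +1, consonants +11.
For beard: b(cons)+11=m, e(vowel)+1=f, a(vowel)+1=b, r(cons)+11=c, d(cons)+11=o.

mfbco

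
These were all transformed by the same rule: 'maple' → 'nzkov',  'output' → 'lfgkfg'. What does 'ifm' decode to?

Each pair mirrors across the alphabet (m↔n, a↔z, p↔k): positions sum to 25. This is the alphabet-reversal cipher (Atbash): a becomes z, b becomes y, etc.
Reversing it on ifm: i↔r, f↔u, m↔n.

run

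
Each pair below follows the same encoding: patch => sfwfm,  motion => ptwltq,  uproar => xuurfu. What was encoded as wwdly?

trait

Shifts by position in patch: pos 0: p→s (+3), pos 1: a→f (+5), pos 2: t→w (+3), pos 3: c→f (+3), pos 4: h→m (+5) — repeating every 3. A repeating key of period 3 is used — shifts +3, +5, +3 over and over.
Undoing it on wwdly: w−3=t, w−5=r, d−3=a, l−3=i, y−5=t.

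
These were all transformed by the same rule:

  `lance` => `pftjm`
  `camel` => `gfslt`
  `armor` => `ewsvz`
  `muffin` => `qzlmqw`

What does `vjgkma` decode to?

In lance: l→p is +4, a→f is +5, n→t is +6, c→j is +7 — the shift increases by 1 each position. Letter i (0-indexed) is shifted by i+4, so successive shifts are 4, 5, 6, ….
Reversing it on vjgkma: v−4=r, j−5=e, g−6=a, k−7=d, m−8=e, a−9=r.

reader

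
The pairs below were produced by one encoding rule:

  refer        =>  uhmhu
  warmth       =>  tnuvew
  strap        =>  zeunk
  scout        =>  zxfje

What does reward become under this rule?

uhtnuc

r(17)→u(20) and e(4)→h(7) fit y≡5x+13 (mod 26); the inverse of 5 mod 26 is 21. Treating letters as 0–25, the rule is x ↦ 5x + 13 (mod 26).
For reward: r(17)→5·17+13≡20=u; e(4)→5·4+13≡7=h; w(22)→5·22+13≡19=t; a(0)→5·0+13≡13=n; r(17)→5·17+13≡20=u; d(3)→5·3+13≡2=c (all mod 26).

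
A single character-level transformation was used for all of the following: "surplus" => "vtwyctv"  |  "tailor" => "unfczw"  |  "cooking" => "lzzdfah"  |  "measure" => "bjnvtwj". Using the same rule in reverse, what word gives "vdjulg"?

s(18)→v(21) and u(20)→t(19) fit y≡25x+13 (mod 26); the inverse of 25 mod 26 is 25. Each letter's alphabet position (a=0..z=25) is mapped through 25·x+13 mod 26 — an affine cipher.
Reversing it on vdjulg: v(21)→25·(21−13)≡18=s; d(3)→25·(3−13)≡10=k; j(9)→25·(9−13)≡4=e; u(20)→25·(20−13)≡19=t; l(11)→25·(11−13)≡2=c; g(6)→25·(6−13)≡7=h (all mod 26).

sketch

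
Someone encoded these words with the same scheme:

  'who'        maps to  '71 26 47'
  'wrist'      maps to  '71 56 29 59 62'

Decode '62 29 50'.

tip

w(#23)→71 and h(#8)→26: differences scale by 3, so n = 3·pos + 2. Each letter becomes 3×(its alphabet position, a=1..z=26) + 2.
Decoding 62 29 50: 62→(62−2)÷3=20=t, 29→(29−2)÷3=9=i, 50→(50−2)÷3=16=p.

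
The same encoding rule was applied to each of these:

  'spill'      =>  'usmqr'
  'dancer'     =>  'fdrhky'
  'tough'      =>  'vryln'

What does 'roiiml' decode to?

pledge

In spill: s→u is +2, p→s is +3, i→m is +4, l→q is +5 — the shift increases by 1 each position. The shift increases by 1 at each position, starting from +2: 2, 3, 4, ….
Undoing it on roiiml: r−2=p, o−3=l, i−4=e, i−5=d, m−6=g, l−7=e.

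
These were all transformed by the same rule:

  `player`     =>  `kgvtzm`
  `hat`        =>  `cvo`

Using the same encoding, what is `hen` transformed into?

czi

Compare letters: p→k is +21, l→g is +21, a→v is +21 — a constant shift. It's a constant shift of +21 (ROT21).
For hen: h+21=c, e+21=z, n+21=i.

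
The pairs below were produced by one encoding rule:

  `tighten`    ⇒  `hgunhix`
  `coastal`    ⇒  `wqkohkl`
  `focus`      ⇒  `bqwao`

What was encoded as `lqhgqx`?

lotion

t(19)→h(7) and i(8)→g(6) fit y≡19x+10 (mod 26); the inverse of 19 mod 26 is 11. Each letter's alphabet position (a=0..z=25) is mapped through 19·x+10 mod 26 — an affine cipher.
Decoding lqhgqx: l(11)→11·(11−10)≡11=l; q(16)→11·(16−10)≡14=o; h(7)→11·(7−10)≡19=t; g(6)→11·(6−10)≡8=i; q(16)→11·(16−10)≡14=o; x(23)→11·(23−10)≡13=n (all mod 26).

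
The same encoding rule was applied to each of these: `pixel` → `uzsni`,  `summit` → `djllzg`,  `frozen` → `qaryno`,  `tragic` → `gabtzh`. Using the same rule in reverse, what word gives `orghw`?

p(15)→u(20) and i(8)→z(25) fit y≡3x+1 (mod 26); the inverse of 3 mod 26 is 9. Treating letters as 0–25, the rule is x ↦ 3x + 1 (mod 26).
Reversing it on orghw: o(14)→9·(14−1)≡13=n; r(17)→9·(17−1)≡14=o; g(6)→9·(6−1)≡19=t; h(7)→9·(7−1)≡2=c; w(22)→9·(22−1)≡7=h (all mod 26).

notch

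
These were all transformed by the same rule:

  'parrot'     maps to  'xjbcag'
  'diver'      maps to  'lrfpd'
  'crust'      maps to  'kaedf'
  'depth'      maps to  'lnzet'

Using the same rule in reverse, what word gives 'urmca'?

In parrot: p→x is +8, a→j is +9, r→b is +10, r→c is +11 — the shift increases by 1 each position. Letter i (0-indexed) is shifted by i+8, so successive shifts are 8, 9, 10, ….
Undoing it on urmca: u−8=m, r−9=i, m−10=c, c−11=r, a−12=o.

micro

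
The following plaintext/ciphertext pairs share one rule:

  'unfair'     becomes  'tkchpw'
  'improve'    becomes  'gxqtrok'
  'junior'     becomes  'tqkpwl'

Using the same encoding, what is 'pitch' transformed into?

The output letters match the input read backwards, each shifted +2: unfair reversed is riafnu. Read the word backwards and shift each letter +2.
Applying it to pitch: reverse → hctip; then shift: h+2=j, c+2=e, t+2=v, i+2=k, p+2=r.

jevkr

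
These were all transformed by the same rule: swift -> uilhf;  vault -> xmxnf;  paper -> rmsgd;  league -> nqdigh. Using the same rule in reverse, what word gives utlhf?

It's a Vigenère-style cipher with numeric key [2,12,3]: position i shifts by key[i mod 3].
Decoding utlhf: u−2=s, t−12=h, l−3=i, h−2=f, f−12=t.

shift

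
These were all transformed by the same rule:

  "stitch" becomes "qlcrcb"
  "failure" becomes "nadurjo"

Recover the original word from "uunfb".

The word is reversed, then every letter is shifted forward by 9.
Decoding uunfb: shift back: u−9=l, u−9=l, n−9=e, f−9=w, b−9=s → llews; then reverse → swell.

swell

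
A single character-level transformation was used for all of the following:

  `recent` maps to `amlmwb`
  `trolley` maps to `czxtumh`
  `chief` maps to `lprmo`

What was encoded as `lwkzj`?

Shifts by position in recent: pos 0: r→a (+9), pos 1: e→m (+8), pos 2: c→l (+9), pos 3: e→m (+8) — repeating every 2. A repeating key of period 2 is used — shifts +9, +8 over and over.
Reversing it on lwkzj: l−9=c, w−8=o, k−9=b, z−8=r, j−9=a.

cobra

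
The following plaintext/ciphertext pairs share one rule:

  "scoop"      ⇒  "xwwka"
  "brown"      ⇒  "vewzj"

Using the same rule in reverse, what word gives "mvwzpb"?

The output letters match the input read backwards, each shifted +8: scoop reversed is poocs. Two steps: reverse the string, then apply a Caesar shift of +8.
Undoing it on mvwzpb: shift back: m−8=e, v−8=n, w−8=o, z−8=r, p−8=h, b−8=t → enorht; then reverse → throne.

throne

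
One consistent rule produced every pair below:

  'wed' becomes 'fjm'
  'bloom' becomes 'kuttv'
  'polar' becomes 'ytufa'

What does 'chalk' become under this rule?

The shift depends on letter class: consonant w→f is +9, but vowel e→j is +5. The rule splits by letter class: vowels +5, consonants +9.
On chalk: c(cons)+9=l, h(cons)+9=q, a(vowel)+5=f, l(cons)+9=u, k(cons)+9=t.

lqfut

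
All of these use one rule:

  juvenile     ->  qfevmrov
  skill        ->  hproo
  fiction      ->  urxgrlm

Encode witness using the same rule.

drgmvhh

Each pair mirrors across the alphabet (j↔q, u↔f, v↔e): positions sum to 25. Letters are reflected about the middle of the alphabet (position → 25−position): Atbash.
Applying it to witness: w↔d, i↔r, t↔g, n↔m, e↔v, s↔h, s↔h.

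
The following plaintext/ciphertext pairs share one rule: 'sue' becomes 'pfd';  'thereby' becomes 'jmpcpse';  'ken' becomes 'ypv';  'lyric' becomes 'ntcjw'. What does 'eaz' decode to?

Read the word backwards and shift each letter +11.
Reversing it on eaz: shift back: e−11=t, a−11=p, z−11=o → tpo; then reverse → opt.

opt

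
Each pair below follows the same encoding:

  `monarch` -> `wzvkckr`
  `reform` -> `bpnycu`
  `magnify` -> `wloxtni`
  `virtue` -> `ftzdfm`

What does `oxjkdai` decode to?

Shifts by position in monarch: pos 0: m→w (+10), pos 1: o→z (+11), pos 2: n→v (+8), pos 3: a→k (+10), pos 4: r→c (+11), pos 5: c→k (+8) — repeating every 3. It's a Vigenère-style cipher with numeric key [10,11,8]: position i shifts by key[i mod 3].
Undoing it on oxjkdai: o−10=e, x−11=m, j−8=b, k−10=a, d−11=s, a−8=s, i−10=y.

embassy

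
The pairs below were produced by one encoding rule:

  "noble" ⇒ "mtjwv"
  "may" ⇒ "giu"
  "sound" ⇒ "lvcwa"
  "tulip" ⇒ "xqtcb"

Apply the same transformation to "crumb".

juczk

The output letters match the input read backwards, each shifted +8: noble reversed is elbon. The word is reversed, then every letter is shifted forward by 8.
Applying it to crumb: reverse → bmurc; then shift: b+8=j, m+8=u, u+8=c, r+8=z, c+8=k.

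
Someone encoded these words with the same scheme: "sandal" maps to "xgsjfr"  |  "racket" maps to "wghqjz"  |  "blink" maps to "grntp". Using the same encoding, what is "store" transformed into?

It's a Vigenère-style cipher with numeric key [5,6]: position i shifts by key[i mod 2].
Applying it to store: s+5=x, t+6=z, o+5=t, r+6=x, e+5=j.

xztxj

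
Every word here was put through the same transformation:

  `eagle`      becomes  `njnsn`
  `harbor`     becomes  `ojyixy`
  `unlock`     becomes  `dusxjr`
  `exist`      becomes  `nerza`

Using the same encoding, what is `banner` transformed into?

ijuuny

The rule splits by letter class: vowels +9, consonants +7.
On banner: b(cons)+7=i, a(vowel)+9=j, n(cons)+7=u, n(cons)+7=u, e(vowel)+9=n, r(cons)+7=y.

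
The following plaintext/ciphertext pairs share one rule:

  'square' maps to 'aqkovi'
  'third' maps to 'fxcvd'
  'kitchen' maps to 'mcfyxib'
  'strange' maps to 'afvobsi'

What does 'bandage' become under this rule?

Each letter's alphabet position (a=0..z=25) is mapped through 5·x+14 mod 26 — an affine cipher.
On bandage: b(1)→5·1+14≡19=t; a(0)→5·0+14≡14=o; n(13)→5·13+14≡1=b; d(3)→5·3+14≡3=d; a(0)→5·0+14≡14=o; g(6)→5·6+14≡18=s; e(4)→5·4+14≡8=i (all mod 26).

tobdosi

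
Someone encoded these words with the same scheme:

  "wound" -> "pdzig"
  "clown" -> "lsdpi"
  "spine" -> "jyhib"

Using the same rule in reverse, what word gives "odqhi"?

robin

w(22)→p(15) and o(14)→d(3) fit y≡21x+21 (mod 26); the inverse of 21 mod 26 is 5. Treating letters as 0–25, the rule is x ↦ 21x + 21 (mod 26).
Undoing it on odqhi: o(14)→5·(14−21)≡17=r; d(3)→5·(3−21)≡14=o; q(16)→5·(16−21)≡1=b; h(7)→5·(7−21)≡8=i; i(8)→5·(8−21)≡13=n (all mod 26).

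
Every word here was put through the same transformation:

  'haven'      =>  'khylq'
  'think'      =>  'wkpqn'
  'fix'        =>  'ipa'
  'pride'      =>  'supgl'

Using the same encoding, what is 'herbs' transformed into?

The shift depends on letter class: consonant h→k is +3, but vowel a→h is +7. Two shifts are in play — +7 for a/e/i/o/u, +3 for every other letter.
On herbs: h(cons)+3=k, e(vowel)+7=l, r(cons)+3=u, b(cons)+3=e, s(cons)+3=v.

kluev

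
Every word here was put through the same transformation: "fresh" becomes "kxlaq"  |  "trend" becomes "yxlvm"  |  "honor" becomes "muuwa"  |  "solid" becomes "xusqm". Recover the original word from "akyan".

Letter i (0-indexed) is shifted by i+5, so successive shifts are 5, 6, 7, ….
Undoing it on akyan: a−5=v, k−6=e, y−7=r, a−8=s, n−9=e.

verse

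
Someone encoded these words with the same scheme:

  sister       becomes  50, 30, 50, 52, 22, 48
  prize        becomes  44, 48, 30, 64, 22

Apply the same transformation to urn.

s(#19)→50 and i(#9)→30: differences scale by 2, so n = 2·pos + 12. The formula is n = 2×(alphabet index, a=1) + 12.
For urn: u=21→54, r=18→48, n=14→40.

54, 48, 40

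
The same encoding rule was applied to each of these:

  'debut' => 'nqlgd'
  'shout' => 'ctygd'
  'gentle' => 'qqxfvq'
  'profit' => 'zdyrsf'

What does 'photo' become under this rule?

ztyfy

Shifts by position in debut: pos 0: d→n (+10), pos 1: e→q (+12), pos 2: b→l (+10), pos 3: u→g (+12) — repeating every 2. The shifts repeat in a cycle of length 2: positions 0,1,… shift by +10, +12, then the pattern repeats.
For photo: p+10=z, h+12=t, o+10=y, t+12=f, o+10=y.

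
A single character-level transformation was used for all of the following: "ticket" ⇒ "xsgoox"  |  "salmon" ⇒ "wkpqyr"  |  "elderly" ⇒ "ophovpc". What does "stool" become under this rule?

The shift depends on letter class: consonant t→x is +4, but vowel i→s is +10. Vowels shift forward by 10 and consonants shift forward by 4.
Applying it to stool: s(cons)+4=w, t(cons)+4=x, o(vowel)+10=y, o(vowel)+10=y, l(cons)+4=p.

wxyyp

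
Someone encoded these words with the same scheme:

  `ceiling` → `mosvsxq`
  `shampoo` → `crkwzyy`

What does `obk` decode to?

era

Compare letters: c→m is +10, e→o is +10, i→s is +10 — a constant shift. Every letter moves 10 places later in the alphabet, wrapping around z→a.
Reversing it on obk: o−10=e, b−10=r, k−10=a.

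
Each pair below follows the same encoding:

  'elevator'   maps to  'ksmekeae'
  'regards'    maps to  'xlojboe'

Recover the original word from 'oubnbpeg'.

interest

In elevator: e→k is +6, l→s is +7, e→m is +8, v→e is +9 — the shift increases by 1 each position. Letter i (0-indexed) is shifted by i+6, so successive shifts are 6, 7, 8, ….
Undoing it on oubnbpeg: o−6=i, u−7=n, b−8=t, n−9=e, b−10=r, p−11=e, e−12=s, g−13=t.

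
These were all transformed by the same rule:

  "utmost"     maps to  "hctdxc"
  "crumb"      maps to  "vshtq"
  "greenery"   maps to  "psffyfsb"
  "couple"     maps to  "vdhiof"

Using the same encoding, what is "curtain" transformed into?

Each letter's alphabet position (a=0..z=25) is mapped through 5·x+11 mod 26 — an affine cipher.
For curtain: c(2)→5·2+11≡21=v; u(20)→5·20+11≡7=h; r(17)→5·17+11≡18=s; t(19)→5·19+11≡2=c; a(0)→5·0+11≡11=l; i(8)→5·8+11≡25=z; n(13)→5·13+11≡24=y (all mod 26).

vhsclzy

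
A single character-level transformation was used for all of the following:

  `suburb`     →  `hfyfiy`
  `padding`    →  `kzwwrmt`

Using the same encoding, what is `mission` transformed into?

Each pair mirrors across the alphabet (s↔h, u↔f, b↔y): positions sum to 25. This is the alphabet-reversal cipher (Atbash): a becomes z, b becomes y, etc.
For mission: m↔n, i↔r, s↔h, s↔h, i↔r, o↔l, n↔m.

nrhhrlm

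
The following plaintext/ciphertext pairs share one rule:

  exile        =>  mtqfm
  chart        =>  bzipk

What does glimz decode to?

ready

The output letters match the input read backwards, each shifted +8: exile reversed is elixe. The word is reversed, then every letter is shifted forward by 8.
Decoding glimz: shift back: g−8=y, l−8=d, i−8=a, m−8=e, z−8=r → ydaer; then reverse → ready.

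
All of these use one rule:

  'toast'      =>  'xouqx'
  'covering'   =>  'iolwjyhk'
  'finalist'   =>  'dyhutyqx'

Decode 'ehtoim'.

This is an affine cipher: with a=0,…,z=25, each position x becomes (7x+20) mod 26.
Decoding ehtoim: e(4)→15·(4−20)≡20=u; h(7)→15·(7−20)≡13=n; t(19)→15·(19−20)≡11=l; o(14)→15·(14−20)≡14=o; i(8)→15·(8−20)≡2=c; m(12)→15·(12−20)≡10=k (all mod 26).

unlock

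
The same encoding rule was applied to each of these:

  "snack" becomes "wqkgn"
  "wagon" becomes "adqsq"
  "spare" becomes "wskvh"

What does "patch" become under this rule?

tddgk

Shifts by position in snack: pos 0: s→w (+4), pos 1: n→q (+3), pos 2: a→k (+10), pos 3: c→g (+4), pos 4: k→n (+3) — repeating every 3. A repeating key of period 3 is used — shifts +4, +3, +10 over and over.
For patch: p+4=t, a+3=d, t+10=d, c+4=g, h+3=k.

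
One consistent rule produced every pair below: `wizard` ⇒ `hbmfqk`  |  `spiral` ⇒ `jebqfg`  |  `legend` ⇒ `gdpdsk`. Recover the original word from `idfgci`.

health

w(22)→h(7) and i(8)→b(1) fit y≡19x+5 (mod 26); the inverse of 19 mod 26 is 11. Each letter's alphabet position (a=0..z=25) is mapped through 19·x+5 mod 26 — an affine cipher.
Reversing it on idfgci: i(8)→11·(8−5)≡7=h; d(3)→11·(3−5)≡4=e; f(5)→11·(5−5)≡0=a; g(6)→11·(6−5)≡11=l; c(2)→11·(2−5)≡19=t; i(8)→11·(8−5)≡7=h (all mod 26).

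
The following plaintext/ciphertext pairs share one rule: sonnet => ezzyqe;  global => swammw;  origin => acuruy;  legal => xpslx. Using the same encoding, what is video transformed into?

htppa

Shifts by position in sonnet: pos 0: s→e (+12), pos 1: o→z (+11), pos 2: n→z (+12), pos 3: n→y (+11) — repeating every 2. A repeating key of period 2 is used — shifts +12, +11 over and over.
For video: v+12=h, i+11=t, d+12=p, e+11=p, o+12=a.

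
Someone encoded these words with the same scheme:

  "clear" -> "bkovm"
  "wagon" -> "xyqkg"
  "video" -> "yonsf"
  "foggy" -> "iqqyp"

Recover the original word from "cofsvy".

The output letters match the input read backwards, each shifted +10: clear reversed is raelc. Read the word backwards and shift each letter +10.
Undoing it on cofsvy: shift back: c−10=s, o−10=e, f−10=v, s−10=i, v−10=l, y−10=o → sevilo; then reverse → olives.

olives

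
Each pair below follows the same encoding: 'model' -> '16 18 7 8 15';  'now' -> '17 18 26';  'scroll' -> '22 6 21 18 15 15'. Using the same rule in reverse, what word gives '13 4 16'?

jam

Each letter is replaced by its alphabet position (a=1..z=26) + 3.
Decoding 13 4 16: 13→(13−3)÷1=10=j, 4→(4−3)÷1=1=a, 16→(16−3)÷1=13=m.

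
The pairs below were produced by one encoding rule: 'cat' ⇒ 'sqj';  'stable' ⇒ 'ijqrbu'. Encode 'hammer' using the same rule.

Compare letters: c→s is +16, a→q is +16, t→j is +16 — a constant shift. This is a Caesar cipher with shift 16.
Applying it to hammer: h+16=x, a+16=q, m+16=c, m+16=c, e+16=u, r+16=h.

xqccuh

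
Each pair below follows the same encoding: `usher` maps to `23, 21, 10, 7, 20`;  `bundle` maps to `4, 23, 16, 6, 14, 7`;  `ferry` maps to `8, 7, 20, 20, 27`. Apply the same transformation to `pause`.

18, 3, 23, 21, 7

Each letter is replaced by its alphabet position (a=1..z=26) + 2.
Applying it to pause: p=16→18, a=1→3, u=21→23, s=19→21, e=5→7.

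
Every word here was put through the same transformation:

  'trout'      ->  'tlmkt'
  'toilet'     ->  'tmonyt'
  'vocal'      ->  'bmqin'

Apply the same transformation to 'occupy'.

mqqkda

t(19)→t(19) and r(17)→l(11) fit y≡17x+8 (mod 26); the inverse of 17 mod 26 is 23. This is an affine cipher: with a=0,…,z=25, each position x becomes (17x+8) mod 26.
On occupy: o(14)→17·14+8≡12=m; c(2)→17·2+8≡16=q; c(2)→17·2+8≡16=q; u(20)→17·20+8≡10=k; p(15)→17·15+8≡3=d; y(24)→17·24+8≡0=a (all mod 26).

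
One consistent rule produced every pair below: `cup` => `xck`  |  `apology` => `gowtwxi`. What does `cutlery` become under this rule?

gzmtbck

The output letters match the input read backwards, each shifted +8: cup reversed is puc. The word is reversed, then every letter is shifted forward by 8.
On cutlery: reverse → yreltuc; then shift: y+8=g, r+8=z, e+8=m, l+8=t, t+8=b, u+8=c, c+8=k.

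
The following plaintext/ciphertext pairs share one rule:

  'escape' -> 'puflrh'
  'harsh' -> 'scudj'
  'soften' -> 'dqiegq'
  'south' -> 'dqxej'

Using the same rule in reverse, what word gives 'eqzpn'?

Shifts by position in escape: pos 0: e→p (+11), pos 1: s→u (+2), pos 2: c→f (+3), pos 3: a→l (+11), pos 4: p→r (+2), pos 5: e→h (+3) — repeating every 3. A repeating key of period 3 is used — shifts +11, +2, +3 over and over.
Undoing it on eqzpn: e−11=t, q−2=o, z−3=w, p−11=e, n−2=l.

towel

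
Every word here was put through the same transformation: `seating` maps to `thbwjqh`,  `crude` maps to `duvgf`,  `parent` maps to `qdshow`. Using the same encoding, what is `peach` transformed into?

qhbfi

Shifts by position in seating: pos 0: s→t (+1), pos 1: e→h (+3), pos 2: a→b (+1), pos 3: t→w (+3) — repeating every 2. A repeating key of period 2 is used — shifts +1, +3 over and over.
On peach: p+1=q, e+3=h, a+1=b, c+3=f, h+1=i.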